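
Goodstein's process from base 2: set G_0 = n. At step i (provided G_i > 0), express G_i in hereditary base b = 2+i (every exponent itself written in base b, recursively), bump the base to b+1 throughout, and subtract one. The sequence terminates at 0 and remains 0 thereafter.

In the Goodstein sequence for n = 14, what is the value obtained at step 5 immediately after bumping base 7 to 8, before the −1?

[0] 14 ≡ 2^(2 + 1) + 2^2 + 2 (base 2). Lift 3: 111. −1: 110.
[1] 110 ≡ 3^(3 + 1) + 3^3 + 2 (base 3). Lift 4: 1282. −1: 1281.
[2] 1281 ≡ 4^(4 + 1) + 4^4 + 1 (base 4). Lift 5: 18751. −1: 18750.
[3] 18750 ≡ 5^(5 + 1) + 5^5 (base 5). Lift 6: 326592. −1: 326591.
[4] 326591 ≡ 6^(6 + 1) + 5·6^5 + 5·6^4 + 5·6^3 + 5·6^2 + 5·6 + 5 (base 6). Lift 7: 5862841. −1: 5862840.
[5] 5862840 ≡ 7^(7 + 1) + 5·7^5 + 5·7^4 + 5·7^3 + 5·7^2 + 5·7 + 4 (base 7). Lift 8: 134404972. −1: 134404971.

134404972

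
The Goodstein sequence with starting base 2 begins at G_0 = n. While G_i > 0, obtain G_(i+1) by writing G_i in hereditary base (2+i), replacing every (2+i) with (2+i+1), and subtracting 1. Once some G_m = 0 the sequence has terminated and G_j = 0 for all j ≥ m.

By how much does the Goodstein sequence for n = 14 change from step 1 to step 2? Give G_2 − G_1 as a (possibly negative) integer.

1171

base 2: 14 = 2^(2 + 1) + 2^2 + 2; at 3: 3^(3 + 1) + 3^3 + 3 = 111; next = 110
base 3: 110 = 3^(3 + 1) + 3^3 + 2; at 4: 4^(4 + 1) + 4^4 + 2 = 1282; next = 1281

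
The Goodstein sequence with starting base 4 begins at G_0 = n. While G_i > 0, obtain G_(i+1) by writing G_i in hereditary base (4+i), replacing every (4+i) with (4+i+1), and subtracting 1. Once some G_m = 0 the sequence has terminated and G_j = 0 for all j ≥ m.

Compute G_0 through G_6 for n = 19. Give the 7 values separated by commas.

[0] 19 ≡ 4^2 + 3 (base 4). Lift 5: 28. −1: 27.
[1] 27 ≡ 5^2 + 2 (base 5). Lift 6: 38. −1: 37.
[2] 37 ≡ 6^2 + 1 (base 6). Lift 7: 50. −1: 49.
[3] 49 ≡ 7^2 (base 7). Lift 8: 64. −1: 63.
[4] 63 ≡ 7·8 + 7 (base 8). Lift 9: 70. −1: 69.
[5] 69 ≡ 7·9 + 6 (base 9). Lift 10: 76. −1: 75.

19, 27, 37, 49, 63, 69, 75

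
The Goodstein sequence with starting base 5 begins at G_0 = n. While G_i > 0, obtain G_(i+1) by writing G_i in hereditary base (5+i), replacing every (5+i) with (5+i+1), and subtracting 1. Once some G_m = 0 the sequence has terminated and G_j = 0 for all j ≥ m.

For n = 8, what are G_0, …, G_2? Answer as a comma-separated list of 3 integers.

(0) 8|_5 = 5 + 3 ↦ 6 + 3|_6 = 9 ⇒ 8
(1) 8|_6 = 6 + 2 ↦ 7 + 2|_7 = 9 ⇒ 8

8, 8, 8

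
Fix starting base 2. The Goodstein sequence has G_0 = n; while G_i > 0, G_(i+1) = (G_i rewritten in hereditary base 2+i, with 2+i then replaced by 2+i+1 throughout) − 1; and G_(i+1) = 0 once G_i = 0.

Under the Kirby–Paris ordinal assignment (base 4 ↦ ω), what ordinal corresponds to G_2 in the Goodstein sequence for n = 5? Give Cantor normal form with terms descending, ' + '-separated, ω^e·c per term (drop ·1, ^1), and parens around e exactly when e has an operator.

i=0: 5 = 2^2 + 1 (b=2); 2→3: 3^3 + 1 = 28; 28−1 = 27
i=1: 27 = 3^3 (b=3); 3→4: 4^4 = 256; 256−1 = 255
i=2: 255 = 3·4^3 + 3·4^2 + 3·4 + 3 (b=4); 4→5: 3·5^3 + 3·5^2 + 3·5 + 3 = 468; 468−1 = 467

ω^3·3 + ω^2·3 + ω·3 + 3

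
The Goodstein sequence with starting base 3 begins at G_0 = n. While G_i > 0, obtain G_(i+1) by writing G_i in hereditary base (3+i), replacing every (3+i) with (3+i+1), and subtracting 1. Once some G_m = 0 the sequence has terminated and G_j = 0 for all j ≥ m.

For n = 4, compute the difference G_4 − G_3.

step 0: 4 = 3 + 1; sub 4 for 3: 4 + 1; = 5; G_1 = 5−1 = 4
step 1: 4 = 4; sub 5 for 4: 5; = 5; G_2 = 5−1 = 4
step 2: 4 = 4; sub 6 for 5: 4; = 4; G_3 = 4−1 = 3
step 3: 3 = 3; sub 7 for 6: 3; = 3; G_4 = 3−1 = 2

-1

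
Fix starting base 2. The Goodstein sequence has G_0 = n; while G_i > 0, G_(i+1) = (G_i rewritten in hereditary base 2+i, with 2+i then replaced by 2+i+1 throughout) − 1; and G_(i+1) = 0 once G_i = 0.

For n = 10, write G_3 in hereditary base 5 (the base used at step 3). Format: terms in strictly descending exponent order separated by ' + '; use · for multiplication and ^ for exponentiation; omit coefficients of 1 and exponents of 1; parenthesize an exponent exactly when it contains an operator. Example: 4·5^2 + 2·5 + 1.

5^(5 + 1)

G_0 = 10. HB_2(10) = 2^(2 + 1) + 2. Bump = 84. G_1 = 83.
G_1 = 83. HB_3(83) = 3^(3 + 1) + 2. Bump = 1026. G_2 = 1025.
G_2 = 1025. HB_4(1025) = 4^(4 + 1) + 1. Bump = 15626. G_3 = 15625.
G_3 = 15625. HB_5(15625) = 5^(5 + 1). Bump = 279936. G_4 = 279935.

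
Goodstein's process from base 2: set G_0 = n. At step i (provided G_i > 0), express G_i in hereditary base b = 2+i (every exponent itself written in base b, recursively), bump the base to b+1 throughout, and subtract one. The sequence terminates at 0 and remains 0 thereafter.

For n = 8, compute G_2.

553

step 0: 8 = 2^(2 + 1); sub 3 for 2: 3^(3 + 1); = 81; G_1 = 81−1 = 80
step 1: 80 = 2·3^3 + 2·3^2 + 2·3 + 2; sub 4 for 3: 2·4^4 + 2·4^2 + 2·4 + 2; = 554; G_2 = 554−1 = 553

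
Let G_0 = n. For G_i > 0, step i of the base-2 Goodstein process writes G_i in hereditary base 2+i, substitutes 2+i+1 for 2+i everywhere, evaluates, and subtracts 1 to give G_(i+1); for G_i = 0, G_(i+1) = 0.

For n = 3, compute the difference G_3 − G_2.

-1

G_0 = 3. HB_2(3) = 2 + 1. Bump = 4. G_1 = 3.
G_1 = 3. HB_3(3) = 3. Bump = 4. G_2 = 3.
G_2 = 3. HB_4(3) = 3. Bump = 3. G_3 = 2.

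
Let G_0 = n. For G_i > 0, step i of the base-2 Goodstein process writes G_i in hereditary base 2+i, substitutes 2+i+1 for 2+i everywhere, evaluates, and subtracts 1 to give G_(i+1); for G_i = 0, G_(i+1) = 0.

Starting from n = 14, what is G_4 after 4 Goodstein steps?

14 —HB2→ 2^(2 + 1) + 2^2 + 2 —bump→ 3^(3 + 1) + 3^3 + 3 = 111 —(−1)→ 110
110 —HB3→ 3^(3 + 1) + 3^3 + 2 —bump→ 4^(4 + 1) + 4^4 + 2 = 1282 —(−1)→ 1281
1281 —HB4→ 4^(4 + 1) + 4^4 + 1 —bump→ 5^(5 + 1) + 5^5 + 1 = 18751 —(−1)→ 18750
18750 —HB5→ 5^(5 + 1) + 5^5 —bump→ 6^(6 + 1) + 6^6 = 326592 —(−1)→ 326591
326591 —HB6→ 6^(6 + 1) + 5·6^5 + 5·6^4 + 5·6^3 + 5·6^2 + 5·6 + 5 —bump→ 7^(7 + 1) + 5·7^5 + 5·7^4 + 5·7^3 + 5·7^2 + 5·7 + 5 = 5862841 —(−1)→ 5862840

326591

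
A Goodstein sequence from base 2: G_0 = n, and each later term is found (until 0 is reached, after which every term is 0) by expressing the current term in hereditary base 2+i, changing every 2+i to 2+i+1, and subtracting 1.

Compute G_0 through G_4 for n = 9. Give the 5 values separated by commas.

9 —HB2→ 2^(2 + 1) + 1 —bump→ 3^(3 + 1) + 1 = 82 —(−1)→ 81
81 —HB3→ 3^(3 + 1) —bump→ 4^(4 + 1) = 1024 —(−1)→ 1023
1023 —HB4→ 3·4^4 + 3·4^3 + 3·4^2 + 3·4 + 3 —bump→ 3·5^5 + 3·5^3 + 3·5^2 + 3·5 + 3 = 9843 —(−1)→ 9842
9842 —HB5→ 3·5^5 + 3·5^3 + 3·5^2 + 3·5 + 2 —bump→ 3·6^6 + 3·6^3 + 3·6^2 + 3·6 + 2 = 140744 —(−1)→ 140743

9, 81, 1023, 9842, 140743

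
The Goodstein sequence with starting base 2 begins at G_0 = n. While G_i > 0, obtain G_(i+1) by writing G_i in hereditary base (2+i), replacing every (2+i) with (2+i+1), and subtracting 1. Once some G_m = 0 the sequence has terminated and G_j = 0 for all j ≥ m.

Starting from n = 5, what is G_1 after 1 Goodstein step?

step 0: 5 = 2^2 + 1; sub 3 for 2: 3^3 + 1; = 28; G_1 = 28−1 = 27
step 1: 27 = 3^3; sub 4 for 3: 4^4; = 256; G_2 = 256−1 = 255

27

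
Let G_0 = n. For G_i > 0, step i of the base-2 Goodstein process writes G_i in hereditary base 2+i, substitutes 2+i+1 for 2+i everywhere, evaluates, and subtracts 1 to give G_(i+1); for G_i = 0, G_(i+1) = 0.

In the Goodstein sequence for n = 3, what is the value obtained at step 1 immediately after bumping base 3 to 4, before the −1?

4

3 —HB2→ 2 + 1 —bump→ 3 + 1 = 4 —(−1)→ 3
3 —HB3→ 3 —bump→ 4 = 4 —(−1)→ 3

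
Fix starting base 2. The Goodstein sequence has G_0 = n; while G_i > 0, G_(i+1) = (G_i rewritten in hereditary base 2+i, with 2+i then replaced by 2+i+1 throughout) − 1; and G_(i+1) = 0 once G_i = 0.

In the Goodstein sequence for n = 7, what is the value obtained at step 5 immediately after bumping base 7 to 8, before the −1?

step 0: 7 = 2^2 + 2 + 1; sub 3 for 2: 3^3 + 3 + 1; = 31; G_1 = 31−1 = 30
step 1: 30 = 3^3 + 3; sub 4 for 3: 4^4 + 4; = 260; G_2 = 260−1 = 259
step 2: 259 = 4^4 + 3; sub 5 for 4: 5^5 + 3; = 3128; G_3 = 3128−1 = 3127
step 3: 3127 = 5^5 + 2; sub 6 for 5: 6^6 + 2; = 46658; G_4 = 46658−1 = 46657
step 4: 46657 = 6^6 + 1; sub 7 for 6: 7^7 + 1; = 823544; G_5 = 823544−1 = 823543
step 5: 823543 = 7^7; sub 8 for 7: 8^8; = 16777216; G_6 = 16777216−1 = 16777215

16777216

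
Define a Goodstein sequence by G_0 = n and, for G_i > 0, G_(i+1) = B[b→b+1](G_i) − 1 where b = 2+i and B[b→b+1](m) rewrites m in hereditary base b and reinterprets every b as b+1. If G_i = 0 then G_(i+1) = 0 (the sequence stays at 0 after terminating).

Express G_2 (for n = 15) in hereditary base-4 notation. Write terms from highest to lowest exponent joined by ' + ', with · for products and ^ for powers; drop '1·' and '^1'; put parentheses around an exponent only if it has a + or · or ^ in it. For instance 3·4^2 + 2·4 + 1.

G_0=15  [base 2] 2^(2 + 1) + 2^2 + 2 + 1  →[2↦3]→  3^(3 + 1) + 3^3 + 3 + 1 = 112  −1 ⇒ G_1=111
G_1=111  [base 3] 3^(3 + 1) + 3^3 + 3  →[3↦4]→  4^(4 + 1) + 4^4 + 4 = 1284  −1 ⇒ G_2=1283
G_2=1283  [base 4] 4^(4 + 1) + 4^4 + 3  →[4↦5]→  5^(5 + 1) + 5^5 + 3 = 18753  −1 ⇒ G_3=18752

4^(4 + 1) + 4^4 + 3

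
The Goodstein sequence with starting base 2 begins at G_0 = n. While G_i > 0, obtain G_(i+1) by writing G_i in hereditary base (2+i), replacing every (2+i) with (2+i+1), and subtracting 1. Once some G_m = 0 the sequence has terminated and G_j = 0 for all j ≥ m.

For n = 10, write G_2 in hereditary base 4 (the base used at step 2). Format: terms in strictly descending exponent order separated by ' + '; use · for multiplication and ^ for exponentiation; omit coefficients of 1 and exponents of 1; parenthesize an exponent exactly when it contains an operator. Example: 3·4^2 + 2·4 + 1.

4^(4 + 1) + 1

[0] 10 ≡ 2^(2 + 1) + 2 (base 2). Lift 3: 84. −1: 83.
[1] 83 ≡ 3^(3 + 1) + 2 (base 3). Lift 4: 1026. −1: 1025.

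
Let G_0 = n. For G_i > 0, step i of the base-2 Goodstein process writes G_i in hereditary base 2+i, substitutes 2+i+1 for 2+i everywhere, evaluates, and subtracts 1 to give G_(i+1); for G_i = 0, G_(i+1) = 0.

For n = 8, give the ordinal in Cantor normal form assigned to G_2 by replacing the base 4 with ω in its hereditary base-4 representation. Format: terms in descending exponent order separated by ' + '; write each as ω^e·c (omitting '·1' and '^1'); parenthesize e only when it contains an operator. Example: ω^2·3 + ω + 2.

ω^ω·2 + ω^2·2 + ω·2 + 1

G_0=8  [base 2] 2^(2 + 1)  →[2↦3]→  3^(3 + 1) = 81  −1 ⇒ G_1=80
G_1=80  [base 3] 2·3^3 + 2·3^2 + 2·3 + 2  →[3↦4]→  2·4^4 + 2·4^2 + 2·4 + 2 = 554  −1 ⇒ G_2=553
G_2=553  [base 4] 2·4^4 + 2·4^2 + 2·4 + 1  →[4↦5]→  2·5^5 + 2·5^2 + 2·5 + 1 = 6311  −1 ⇒ G_3=6310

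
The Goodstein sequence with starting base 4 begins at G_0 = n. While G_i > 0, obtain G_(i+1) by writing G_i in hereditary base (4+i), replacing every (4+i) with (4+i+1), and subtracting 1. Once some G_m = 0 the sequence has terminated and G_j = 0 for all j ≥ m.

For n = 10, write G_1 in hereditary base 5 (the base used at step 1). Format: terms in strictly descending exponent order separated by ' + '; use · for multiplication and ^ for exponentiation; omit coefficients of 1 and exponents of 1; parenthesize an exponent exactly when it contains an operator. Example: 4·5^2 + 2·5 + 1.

step 0: 10 = 2·4 + 2; sub 5 for 4: 2·5 + 2; = 12; G_1 = 12−1 = 11
step 1: 11 = 2·5 + 1; sub 6 for 5: 2·6 + 1; = 13; G_2 = 13−1 = 12

2·5 + 1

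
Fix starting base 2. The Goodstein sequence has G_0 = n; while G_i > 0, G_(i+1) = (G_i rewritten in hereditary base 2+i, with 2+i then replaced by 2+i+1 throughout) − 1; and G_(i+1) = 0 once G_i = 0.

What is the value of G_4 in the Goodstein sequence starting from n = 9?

140743

(0) 9|_2 = 2^(2 + 1) + 1 ↦ 3^(3 + 1) + 1|_3 = 82 ⇒ 81
(1) 81|_3 = 3^(3 + 1) ↦ 4^(4 + 1)|_4 = 1024 ⇒ 1023
(2) 1023|_4 = 3·4^4 + 3·4^3 + 3·4^2 + 3·4 + 3 ↦ 3·5^5 + 3·5^3 + 3·5^2 + 3·5 + 3|_5 = 9843 ⇒ 9842
(3) 9842|_5 = 3·5^5 + 3·5^3 + 3·5^2 + 3·5 + 2 ↦ 3·6^6 + 3·6^3 + 3·6^2 + 3·6 + 2|_6 = 140744 ⇒ 140743
(4) 140743|_6 = 3·6^6 + 3·6^3 + 3·6^2 + 3·6 + 1 ↦ 3·7^7 + 3·7^3 + 3·7^2 + 3·7 + 1|_7 = 2471827 ⇒ 2471826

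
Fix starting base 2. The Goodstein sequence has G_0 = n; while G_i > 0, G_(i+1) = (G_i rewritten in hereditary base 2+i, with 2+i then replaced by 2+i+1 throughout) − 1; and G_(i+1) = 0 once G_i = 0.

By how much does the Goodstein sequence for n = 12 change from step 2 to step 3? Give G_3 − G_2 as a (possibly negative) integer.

i=0: 12 = 2^(2 + 1) + 2^2 (b=2); 2→3: 3^(3 + 1) + 3^3 = 108; 108−1 = 107
i=1: 107 = 3^(3 + 1) + 2·3^2 + 2·3 + 2 (b=3); 3→4: 4^(4 + 1) + 2·4^2 + 2·4 + 2 = 1066; 1066−1 = 1065
i=2: 1065 = 4^(4 + 1) + 2·4^2 + 2·4 + 1 (b=4); 4→5: 5^(5 + 1) + 2·5^2 + 2·5 + 1 = 15686; 15686−1 = 15685

14620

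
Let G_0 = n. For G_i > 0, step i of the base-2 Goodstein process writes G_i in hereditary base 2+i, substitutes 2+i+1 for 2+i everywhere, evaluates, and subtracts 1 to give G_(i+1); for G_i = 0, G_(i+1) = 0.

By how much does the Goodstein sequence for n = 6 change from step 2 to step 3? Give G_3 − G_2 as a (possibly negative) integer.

2868

step 0: 6 = 2^2 + 2; sub 3 for 2: 3^3 + 3; = 30; G_1 = 30−1 = 29
step 1: 29 = 3^3 + 2; sub 4 for 3: 4^4 + 2; = 258; G_2 = 258−1 = 257
step 2: 257 = 4^4 + 1; sub 5 for 4: 5^5 + 1; = 3126; G_3 = 3126−1 = 3125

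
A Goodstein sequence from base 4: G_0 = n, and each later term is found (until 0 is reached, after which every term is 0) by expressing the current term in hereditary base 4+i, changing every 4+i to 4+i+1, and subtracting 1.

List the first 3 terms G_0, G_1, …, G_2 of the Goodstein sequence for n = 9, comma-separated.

i=0: 9 = 2·4 + 1 (b=4); 4→5: 2·5 + 1 = 11; 11−1 = 10
i=1: 10 = 2·5 (b=5); 5→6: 2·6 = 12; 12−1 = 11

9, 10, 11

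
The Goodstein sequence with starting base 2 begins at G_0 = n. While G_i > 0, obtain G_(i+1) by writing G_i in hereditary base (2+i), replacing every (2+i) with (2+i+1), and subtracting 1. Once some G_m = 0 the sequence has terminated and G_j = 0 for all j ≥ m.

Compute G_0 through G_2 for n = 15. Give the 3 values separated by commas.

G_0 = 15. HB_2(15) = 2^(2 + 1) + 2^2 + 2 + 1. Bump = 112. G_1 = 111.
G_1 = 111. HB_3(111) = 3^(3 + 1) + 3^3 + 3. Bump = 1284. G_2 = 1283.

15, 111, 1283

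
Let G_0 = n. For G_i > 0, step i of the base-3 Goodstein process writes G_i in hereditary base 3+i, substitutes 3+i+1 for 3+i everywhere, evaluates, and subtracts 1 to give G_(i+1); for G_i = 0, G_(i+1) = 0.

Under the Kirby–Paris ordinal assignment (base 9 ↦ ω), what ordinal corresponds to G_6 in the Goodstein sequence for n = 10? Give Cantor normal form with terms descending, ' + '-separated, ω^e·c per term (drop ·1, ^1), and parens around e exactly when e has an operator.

ω·4

step 0: 10 = 3^2 + 1; sub 4 for 3: 4^2 + 1; = 17; G_1 = 17−1 = 16
step 1: 16 = 4^2; sub 5 for 4: 5^2; = 25; G_2 = 25−1 = 24
step 2: 24 = 4·5 + 4; sub 6 for 5: 4·6 + 4; = 28; G_3 = 28−1 = 27
step 3: 27 = 4·6 + 3; sub 7 for 6: 4·7 + 3; = 31; G_4 = 31−1 = 30
step 4: 30 = 4·7 + 2; sub 8 for 7: 4·8 + 2; = 34; G_5 = 34−1 = 33
step 5: 33 = 4·8 + 1; sub 9 for 8: 4·9 + 1; = 37; G_6 = 37−1 = 36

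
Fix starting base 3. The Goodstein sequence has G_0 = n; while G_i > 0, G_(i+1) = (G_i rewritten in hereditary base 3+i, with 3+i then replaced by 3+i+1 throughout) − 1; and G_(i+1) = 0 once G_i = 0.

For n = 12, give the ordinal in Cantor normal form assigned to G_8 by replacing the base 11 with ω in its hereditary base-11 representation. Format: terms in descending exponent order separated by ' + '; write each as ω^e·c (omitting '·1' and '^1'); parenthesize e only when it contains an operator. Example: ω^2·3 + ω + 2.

(0) 12|_3 = 3^2 + 3 ↦ 4^2 + 4|_4 = 20 ⇒ 19
(1) 19|_4 = 4^2 + 3 ↦ 5^2 + 3|_5 = 28 ⇒ 27
(2) 27|_5 = 5^2 + 2 ↦ 6^2 + 2|_6 = 38 ⇒ 37
(3) 37|_6 = 6^2 + 1 ↦ 7^2 + 1|_7 = 50 ⇒ 49
(4) 49|_7 = 7^2 ↦ 8^2|_8 = 64 ⇒ 63
(5) 63|_8 = 7·8 + 7 ↦ 7·9 + 7|_9 = 70 ⇒ 69
(6) 69|_9 = 7·9 + 6 ↦ 7·10 + 6|_10 = 76 ⇒ 75
(7) 75|_10 = 7·10 + 5 ↦ 7·11 + 5|_11 = 82 ⇒ 81

ω·7 + 4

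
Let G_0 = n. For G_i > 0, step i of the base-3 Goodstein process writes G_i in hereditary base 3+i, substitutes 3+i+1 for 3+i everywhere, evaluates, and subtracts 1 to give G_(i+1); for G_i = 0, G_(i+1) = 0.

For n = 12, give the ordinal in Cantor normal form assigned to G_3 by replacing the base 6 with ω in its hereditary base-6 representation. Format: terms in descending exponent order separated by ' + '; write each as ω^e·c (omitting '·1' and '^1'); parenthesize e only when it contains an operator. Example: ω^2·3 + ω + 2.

G_0=12  [base 3] 3^2 + 3  →[3↦4]→  4^2 + 4 = 20  −1 ⇒ G_1=19
G_1=19  [base 4] 4^2 + 3  →[4↦5]→  5^2 + 3 = 28  −1 ⇒ G_2=27
G_2=27  [base 5] 5^2 + 2  →[5↦6]→  6^2 + 2 = 38  −1 ⇒ G_3=37

ω^2 + 1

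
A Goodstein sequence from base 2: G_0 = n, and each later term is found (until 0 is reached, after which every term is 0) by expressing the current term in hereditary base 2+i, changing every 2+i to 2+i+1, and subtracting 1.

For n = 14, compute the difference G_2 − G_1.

step 0: 14 = 2^(2 + 1) + 2^2 + 2; sub 3 for 2: 3^(3 + 1) + 3^3 + 3; = 111; G_1 = 111−1 = 110
step 1: 110 = 3^(3 + 1) + 3^3 + 2; sub 4 for 3: 4^(4 + 1) + 4^4 + 2; = 1282; G_2 = 1282−1 = 1281

1171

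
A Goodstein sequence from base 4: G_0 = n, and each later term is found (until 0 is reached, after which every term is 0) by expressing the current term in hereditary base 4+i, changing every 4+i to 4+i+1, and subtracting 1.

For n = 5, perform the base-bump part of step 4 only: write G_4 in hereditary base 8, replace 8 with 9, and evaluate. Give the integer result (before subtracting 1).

step 0: 5 = 4 + 1; sub 5 for 4: 5 + 1; = 6; G_1 = 6−1 = 5
step 1: 5 = 5; sub 6 for 5: 6; = 6; G_2 = 6−1 = 5
step 2: 5 = 5; sub 7 for 6: 5; = 5; G_3 = 5−1 = 4
step 3: 4 = 4; sub 8 for 7: 4; = 4; G_4 = 4−1 = 3
step 4: 3 = 3; sub 9 for 8: 3; = 3; G_5 = 3−1 = 2

3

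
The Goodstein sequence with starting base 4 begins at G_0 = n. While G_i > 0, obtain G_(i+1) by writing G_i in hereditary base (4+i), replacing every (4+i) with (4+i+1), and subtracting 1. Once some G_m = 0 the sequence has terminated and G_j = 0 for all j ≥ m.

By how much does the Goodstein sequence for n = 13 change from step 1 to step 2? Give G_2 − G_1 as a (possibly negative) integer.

2

G_0=13  [base 4] 3·4 + 1  →[4↦5]→  3·5 + 1 = 16  −1 ⇒ G_1=15
G_1=15  [base 5] 3·5  →[5↦6]→  3·6 = 18  −1 ⇒ G_2=17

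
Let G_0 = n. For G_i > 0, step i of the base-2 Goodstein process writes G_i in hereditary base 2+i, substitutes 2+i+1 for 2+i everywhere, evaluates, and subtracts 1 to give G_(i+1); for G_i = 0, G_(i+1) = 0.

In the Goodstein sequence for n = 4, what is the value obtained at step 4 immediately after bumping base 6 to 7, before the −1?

[0] 4 ≡ 2^2 (base 2). Lift 3: 27. −1: 26.
[1] 26 ≡ 2·3^2 + 2·3 + 2 (base 3). Lift 4: 42. −1: 41.
[2] 41 ≡ 2·4^2 + 2·4 + 1 (base 4). Lift 5: 61. −1: 60.
[3] 60 ≡ 2·5^2 + 2·5 (base 5). Lift 6: 84. −1: 83.
[4] 83 ≡ 2·6^2 + 6 + 5 (base 6). Lift 7: 110. −1: 109.

110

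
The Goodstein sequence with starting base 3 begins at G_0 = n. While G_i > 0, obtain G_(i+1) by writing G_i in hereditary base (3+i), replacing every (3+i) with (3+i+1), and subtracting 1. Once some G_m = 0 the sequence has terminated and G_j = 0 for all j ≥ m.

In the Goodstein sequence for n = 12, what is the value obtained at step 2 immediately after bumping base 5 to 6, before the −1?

38

[0] 12 ≡ 3^2 + 3 (base 3). Lift 4: 20. −1: 19.
[1] 19 ≡ 4^2 + 3 (base 4). Lift 5: 28. −1: 27.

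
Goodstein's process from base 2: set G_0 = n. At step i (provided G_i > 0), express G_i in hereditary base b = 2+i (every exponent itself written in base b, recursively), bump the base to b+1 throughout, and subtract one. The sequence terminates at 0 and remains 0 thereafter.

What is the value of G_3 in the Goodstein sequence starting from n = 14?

18750

step 0: 14 = 2^(2 + 1) + 2^2 + 2; sub 3 for 2: 3^(3 + 1) + 3^3 + 3; = 111; G_1 = 111−1 = 110
step 1: 110 = 3^(3 + 1) + 3^3 + 2; sub 4 for 3: 4^(4 + 1) + 4^4 + 2; = 1282; G_2 = 1282−1 = 1281
step 2: 1281 = 4^(4 + 1) + 4^4 + 1; sub 5 for 4: 5^(5 + 1) + 5^5 + 1; = 18751; G_3 = 18751−1 = 18750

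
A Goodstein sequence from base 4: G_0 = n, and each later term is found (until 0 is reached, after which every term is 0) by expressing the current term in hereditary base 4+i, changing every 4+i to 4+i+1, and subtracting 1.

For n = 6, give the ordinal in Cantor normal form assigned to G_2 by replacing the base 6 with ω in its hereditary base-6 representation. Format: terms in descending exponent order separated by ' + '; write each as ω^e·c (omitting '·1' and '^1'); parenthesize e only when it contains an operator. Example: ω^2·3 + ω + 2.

ω

6 —HB4→ 4 + 2 —bump→ 5 + 2 = 7 —(−1)→ 6
6 —HB5→ 5 + 1 —bump→ 6 + 1 = 7 —(−1)→ 6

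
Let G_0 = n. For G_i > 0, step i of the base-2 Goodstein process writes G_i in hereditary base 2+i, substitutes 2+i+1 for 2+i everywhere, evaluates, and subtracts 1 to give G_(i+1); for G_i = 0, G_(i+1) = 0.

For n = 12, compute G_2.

base 2: 12 = 2^(2 + 1) + 2^2; at 3: 3^(3 + 1) + 3^3 = 108; next = 107
base 3: 107 = 3^(3 + 1) + 2·3^2 + 2·3 + 2; at 4: 4^(4 + 1) + 2·4^2 + 2·4 + 2 = 1066; next = 1065
base 4: 1065 = 4^(4 + 1) + 2·4^2 + 2·4 + 1; at 5: 5^(5 + 1) + 2·5^2 + 2·5 + 1 = 15686; next = 15685

1065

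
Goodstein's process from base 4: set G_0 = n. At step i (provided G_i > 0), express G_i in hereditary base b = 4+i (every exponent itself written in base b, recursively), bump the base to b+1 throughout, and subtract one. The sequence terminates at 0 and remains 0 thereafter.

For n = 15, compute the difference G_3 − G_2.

2

G_0 = 15. HB_4(15) = 3·4 + 3. Bump = 18. G_1 = 17.
G_1 = 17. HB_5(17) = 3·5 + 2. Bump = 20. G_2 = 19.
G_2 = 19. HB_6(19) = 3·6 + 1. Bump = 22. G_3 = 21.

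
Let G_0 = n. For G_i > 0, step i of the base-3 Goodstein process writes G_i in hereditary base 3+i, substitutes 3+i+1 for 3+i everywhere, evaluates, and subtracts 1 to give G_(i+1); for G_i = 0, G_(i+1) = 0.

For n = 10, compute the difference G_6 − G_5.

step 0: 10 = 3^2 + 1; sub 4 for 3: 4^2 + 1; = 17; G_1 = 17−1 = 16
step 1: 16 = 4^2; sub 5 for 4: 5^2; = 25; G_2 = 25−1 = 24
step 2: 24 = 4·5 + 4; sub 6 for 5: 4·6 + 4; = 28; G_3 = 28−1 = 27
step 3: 27 = 4·6 + 3; sub 7 for 6: 4·7 + 3; = 31; G_4 = 31−1 = 30
step 4: 30 = 4·7 + 2; sub 8 for 7: 4·8 + 2; = 34; G_5 = 34−1 = 33
step 5: 33 = 4·8 + 1; sub 9 for 8: 4·9 + 1; = 37; G_6 = 37−1 = 36

3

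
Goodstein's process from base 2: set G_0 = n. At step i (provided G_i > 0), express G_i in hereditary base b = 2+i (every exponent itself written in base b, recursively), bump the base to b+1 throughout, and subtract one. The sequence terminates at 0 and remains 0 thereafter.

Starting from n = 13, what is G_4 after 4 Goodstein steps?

G_0=13  [base 2] 2^(2 + 1) + 2^2 + 1  →[2↦3]→  3^(3 + 1) + 3^3 + 1 = 109  −1 ⇒ G_1=108
G_1=108  [base 3] 3^(3 + 1) + 3^3  →[3↦4]→  4^(4 + 1) + 4^4 = 1280  −1 ⇒ G_2=1279
G_2=1279  [base 4] 4^(4 + 1) + 3·4^3 + 3·4^2 + 3·4 + 3  →[4↦5]→  5^(5 + 1) + 3·5^3 + 3·5^2 + 3·5 + 3 = 16093  −1 ⇒ G_3=16092
G_3=16092  [base 5] 5^(5 + 1) + 3·5^3 + 3·5^2 + 3·5 + 2  →[5↦6]→  6^(6 + 1) + 3·6^3 + 3·6^2 + 3·6 + 2 = 280712  −1 ⇒ G_4=280711
G_4=280711  [base 6] 6^(6 + 1) + 3·6^3 + 3·6^2 + 3·6 + 1  →[6↦7]→  7^(7 + 1) + 3·7^3 + 3·7^2 + 3·7 + 1 = 5765999  −1 ⇒ G_5=5765998

280711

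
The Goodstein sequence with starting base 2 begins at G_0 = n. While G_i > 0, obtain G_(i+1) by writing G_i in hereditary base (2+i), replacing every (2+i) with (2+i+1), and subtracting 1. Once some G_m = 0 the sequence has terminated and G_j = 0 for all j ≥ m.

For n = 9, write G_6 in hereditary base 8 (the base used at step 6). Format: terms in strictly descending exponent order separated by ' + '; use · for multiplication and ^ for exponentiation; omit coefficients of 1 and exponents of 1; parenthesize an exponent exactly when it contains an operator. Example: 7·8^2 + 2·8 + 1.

3·8^8 + 3·8^3 + 3·8^2 + 2·8 + 7

G_0 = 9. HB_2(9) = 2^(2 + 1) + 1. Bump = 82. G_1 = 81.
G_1 = 81. HB_3(81) = 3^(3 + 1). Bump = 1024. G_2 = 1023.
G_2 = 1023. HB_4(1023) = 3·4^4 + 3·4^3 + 3·4^2 + 3·4 + 3. Bump = 9843. G_3 = 9842.
G_3 = 9842. HB_5(9842) = 3·5^5 + 3·5^3 + 3·5^2 + 3·5 + 2. Bump = 140744. G_4 = 140743.
G_4 = 140743. HB_6(140743) = 3·6^6 + 3·6^3 + 3·6^2 + 3·6 + 1. Bump = 2471827. G_5 = 2471826.
G_5 = 2471826. HB_7(2471826) = 3·7^7 + 3·7^3 + 3·7^2 + 3·7. Bump = 50333400. G_6 = 50333399.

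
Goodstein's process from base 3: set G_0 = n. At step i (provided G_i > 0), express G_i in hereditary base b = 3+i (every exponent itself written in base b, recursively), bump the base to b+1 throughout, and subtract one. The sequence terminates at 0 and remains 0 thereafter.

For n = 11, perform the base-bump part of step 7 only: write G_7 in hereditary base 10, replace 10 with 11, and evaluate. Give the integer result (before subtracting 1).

56

step 0: 11 = 3^2 + 2; sub 4 for 3: 4^2 + 2; = 18; G_1 = 18−1 = 17
step 1: 17 = 4^2 + 1; sub 5 for 4: 5^2 + 1; = 26; G_2 = 26−1 = 25
step 2: 25 = 5^2; sub 6 for 5: 6^2; = 36; G_3 = 36−1 = 35
step 3: 35 = 5·6 + 5; sub 7 for 6: 5·7 + 5; = 40; G_4 = 40−1 = 39
step 4: 39 = 5·7 + 4; sub 8 for 7: 5·8 + 4; = 44; G_5 = 44−1 = 43
step 5: 43 = 5·8 + 3; sub 9 for 8: 5·9 + 3; = 48; G_6 = 48−1 = 47
step 6: 47 = 5·9 + 2; sub 10 for 9: 5·10 + 2; = 52; G_7 = 52−1 = 51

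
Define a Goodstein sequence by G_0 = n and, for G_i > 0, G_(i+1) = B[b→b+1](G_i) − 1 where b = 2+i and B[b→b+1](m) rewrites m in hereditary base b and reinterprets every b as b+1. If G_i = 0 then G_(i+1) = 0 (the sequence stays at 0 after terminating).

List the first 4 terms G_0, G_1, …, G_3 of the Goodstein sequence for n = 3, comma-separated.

base 2: 3 = 2 + 1; at 3: 3 + 1 = 4; next = 3
base 3: 3 = 3; at 4: 4 = 4; next = 3
base 4: 3 = 3; at 5: 3 = 3; next = 2

3, 3, 3, 2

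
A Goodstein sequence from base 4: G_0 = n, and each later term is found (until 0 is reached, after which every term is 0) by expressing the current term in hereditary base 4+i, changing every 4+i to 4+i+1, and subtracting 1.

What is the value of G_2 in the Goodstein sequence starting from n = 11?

(0) 11|_4 = 2·4 + 3 ↦ 2·5 + 3|_5 = 13 ⇒ 12
(1) 12|_5 = 2·5 + 2 ↦ 2·6 + 2|_6 = 14 ⇒ 13

13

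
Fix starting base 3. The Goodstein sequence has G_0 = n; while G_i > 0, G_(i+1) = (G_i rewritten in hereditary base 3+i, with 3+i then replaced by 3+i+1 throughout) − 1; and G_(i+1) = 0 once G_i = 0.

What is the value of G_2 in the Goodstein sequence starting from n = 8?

[0] 8 ≡ 2·3 + 2 (base 3). Lift 4: 10. −1: 9.
[1] 9 ≡ 2·4 + 1 (base 4). Lift 5: 11. −1: 10.
[2] 10 ≡ 2·5 (base 5). Lift 6: 12. −1: 11.

10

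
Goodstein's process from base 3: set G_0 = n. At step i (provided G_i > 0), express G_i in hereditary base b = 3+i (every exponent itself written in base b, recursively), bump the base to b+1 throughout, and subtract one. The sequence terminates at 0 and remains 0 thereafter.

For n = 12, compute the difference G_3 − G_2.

10

[0] 12 ≡ 3^2 + 3 (base 3). Lift 4: 20. −1: 19.
[1] 19 ≡ 4^2 + 3 (base 4). Lift 5: 28. −1: 27.
[2] 27 ≡ 5^2 + 2 (base 5). Lift 6: 38. −1: 37.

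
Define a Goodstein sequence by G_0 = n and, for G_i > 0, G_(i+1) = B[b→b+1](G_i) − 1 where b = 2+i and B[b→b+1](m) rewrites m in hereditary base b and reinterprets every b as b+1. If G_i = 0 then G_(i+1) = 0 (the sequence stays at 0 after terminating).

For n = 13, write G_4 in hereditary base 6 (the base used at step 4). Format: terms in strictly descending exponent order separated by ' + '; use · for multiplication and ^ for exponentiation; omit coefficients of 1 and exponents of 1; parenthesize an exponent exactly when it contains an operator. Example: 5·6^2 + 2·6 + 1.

6^(6 + 1) + 3·6^3 + 3·6^2 + 3·6 + 1

i=0: 13 = 2^(2 + 1) + 2^2 + 1 (b=2); 2→3: 3^(3 + 1) + 3^3 + 1 = 109; 109−1 = 108
i=1: 108 = 3^(3 + 1) + 3^3 (b=3); 3→4: 4^(4 + 1) + 4^4 = 1280; 1280−1 = 1279
i=2: 1279 = 4^(4 + 1) + 3·4^3 + 3·4^2 + 3·4 + 3 (b=4); 4→5: 5^(5 + 1) + 3·5^3 + 3·5^2 + 3·5 + 3 = 16093; 16093−1 = 16092
i=3: 16092 = 5^(5 + 1) + 3·5^3 + 3·5^2 + 3·5 + 2 (b=5); 5→6: 6^(6 + 1) + 3·6^3 + 3·6^2 + 3·6 + 2 = 280712; 280712−1 = 280711
i=4: 280711 = 6^(6 + 1) + 3·6^3 + 3·6^2 + 3·6 + 1 (b=6); 6→7: 7^(7 + 1) + 3·7^3 + 3·7^2 + 3·7 + 1 = 5765999; 5765999−1 = 5765998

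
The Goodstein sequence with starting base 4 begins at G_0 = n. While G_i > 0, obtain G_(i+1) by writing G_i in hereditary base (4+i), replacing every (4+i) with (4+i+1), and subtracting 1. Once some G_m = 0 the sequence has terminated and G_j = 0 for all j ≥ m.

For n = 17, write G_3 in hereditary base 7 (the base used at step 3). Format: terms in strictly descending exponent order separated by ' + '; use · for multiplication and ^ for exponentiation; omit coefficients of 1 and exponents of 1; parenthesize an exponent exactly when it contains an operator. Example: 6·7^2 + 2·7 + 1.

5·7 + 4

17 —HB4→ 4^2 + 1 —bump→ 5^2 + 1 = 26 —(−1)→ 25
25 —HB5→ 5^2 —bump→ 6^2 = 36 —(−1)→ 35
35 —HB6→ 5·6 + 5 —bump→ 5·7 + 5 = 40 —(−1)→ 39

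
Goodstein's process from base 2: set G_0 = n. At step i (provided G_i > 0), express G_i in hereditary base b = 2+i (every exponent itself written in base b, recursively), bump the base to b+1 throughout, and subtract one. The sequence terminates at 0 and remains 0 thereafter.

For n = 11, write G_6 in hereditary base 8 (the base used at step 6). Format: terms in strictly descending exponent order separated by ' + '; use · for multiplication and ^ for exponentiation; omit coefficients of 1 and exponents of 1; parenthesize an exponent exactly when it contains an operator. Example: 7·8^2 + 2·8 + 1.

i=0: 11 = 2^(2 + 1) + 2 + 1 (b=2); 2→3: 3^(3 + 1) + 3 + 1 = 85; 85−1 = 84
i=1: 84 = 3^(3 + 1) + 3 (b=3); 3→4: 4^(4 + 1) + 4 = 1028; 1028−1 = 1027
i=2: 1027 = 4^(4 + 1) + 3 (b=4); 4→5: 5^(5 + 1) + 3 = 15628; 15628−1 = 15627
i=3: 15627 = 5^(5 + 1) + 2 (b=5); 5→6: 6^(6 + 1) + 2 = 279938; 279938−1 = 279937
i=4: 279937 = 6^(6 + 1) + 1 (b=6); 6→7: 7^(7 + 1) + 1 = 5764802; 5764802−1 = 5764801
i=5: 5764801 = 7^(7 + 1) (b=7); 7→8: 8^(8 + 1) = 134217728; 134217728−1 = 134217727
i=6: 134217727 = 7·8^8 + 7·8^7 + 7·8^6 + 7·8^5 + 7·8^4 + 7·8^3 + 7·8^2 + 7·8 + 7 (b=8); 8→9: 7·9^9 + 7·9^7 + 7·9^6 + 7·9^5 + 7·9^4 + 7·9^3 + 7·9^2 + 7·9 + 7 = 2749609303; 2749609303−1 = 2749609302

7·8^8 + 7·8^7 + 7·8^6 + 7·8^5 + 7·8^4 + 7·8^3 + 7·8^2 + 7·8 + 7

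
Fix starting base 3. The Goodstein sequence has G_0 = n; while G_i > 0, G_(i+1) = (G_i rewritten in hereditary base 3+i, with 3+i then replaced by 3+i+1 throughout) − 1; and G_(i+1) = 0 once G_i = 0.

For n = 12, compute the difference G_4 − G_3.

G_0 = 12. HB_3(12) = 3^2 + 3. Bump = 20. G_1 = 19.
G_1 = 19. HB_4(19) = 4^2 + 3. Bump = 28. G_2 = 27.
G_2 = 27. HB_5(27) = 5^2 + 2. Bump = 38. G_3 = 37.
G_3 = 37. HB_6(37) = 6^2 + 1. Bump = 50. G_4 = 49.

12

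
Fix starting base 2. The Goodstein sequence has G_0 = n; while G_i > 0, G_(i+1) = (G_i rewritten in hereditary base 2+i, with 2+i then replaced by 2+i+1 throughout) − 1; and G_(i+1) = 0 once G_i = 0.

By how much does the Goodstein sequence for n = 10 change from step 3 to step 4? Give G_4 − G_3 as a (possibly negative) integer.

264310

G_0=10  [base 2] 2^(2 + 1) + 2  →[2↦3]→  3^(3 + 1) + 3 = 84  −1 ⇒ G_1=83
G_1=83  [base 3] 3^(3 + 1) + 2  →[3↦4]→  4^(4 + 1) + 2 = 1026  −1 ⇒ G_2=1025
G_2=1025  [base 4] 4^(4 + 1) + 1  →[4↦5]→  5^(5 + 1) + 1 = 15626  −1 ⇒ G_3=15625
G_3=15625  [base 5] 5^(5 + 1)  →[5↦6]→  6^(6 + 1) = 279936  −1 ⇒ G_4=279935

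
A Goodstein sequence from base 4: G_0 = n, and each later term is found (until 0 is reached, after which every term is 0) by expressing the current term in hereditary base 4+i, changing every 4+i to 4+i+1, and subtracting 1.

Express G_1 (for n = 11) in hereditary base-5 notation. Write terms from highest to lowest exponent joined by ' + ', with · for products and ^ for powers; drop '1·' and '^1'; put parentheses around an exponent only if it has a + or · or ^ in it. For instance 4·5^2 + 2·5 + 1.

G_0=11  [base 4] 2·4 + 3  →[4↦5]→  2·5 + 3 = 13  −1 ⇒ G_1=12
G_1=12  [base 5] 2·5 + 2  →[5↦6]→  2·6 + 2 = 14  −1 ⇒ G_2=13

2·5 + 2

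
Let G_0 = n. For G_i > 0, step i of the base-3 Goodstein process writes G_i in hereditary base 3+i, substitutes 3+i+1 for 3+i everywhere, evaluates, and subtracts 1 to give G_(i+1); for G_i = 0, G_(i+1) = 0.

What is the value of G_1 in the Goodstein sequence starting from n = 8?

(0) 8|_3 = 2·3 + 2 ↦ 2·4 + 2|_4 = 10 ⇒ 9
(1) 9|_4 = 2·4 + 1 ↦ 2·5 + 1|_5 = 11 ⇒ 10

9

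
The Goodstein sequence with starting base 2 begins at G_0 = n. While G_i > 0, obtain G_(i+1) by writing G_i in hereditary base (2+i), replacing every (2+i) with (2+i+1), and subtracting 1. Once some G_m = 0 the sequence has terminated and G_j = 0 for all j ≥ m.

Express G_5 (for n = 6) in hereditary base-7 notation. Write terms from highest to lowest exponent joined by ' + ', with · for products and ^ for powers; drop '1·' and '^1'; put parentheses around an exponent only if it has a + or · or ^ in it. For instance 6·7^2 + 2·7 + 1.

5·7^5 + 5·7^4 + 5·7^3 + 5·7^2 + 5·7 + 4

base 2: 6 = 2^2 + 2; at 3: 3^3 + 3 = 30; next = 29
base 3: 29 = 3^3 + 2; at 4: 4^4 + 2 = 258; next = 257
base 4: 257 = 4^4 + 1; at 5: 5^5 + 1 = 3126; next = 3125
base 5: 3125 = 5^5; at 6: 6^6 = 46656; next = 46655
base 6: 46655 = 5·6^5 + 5·6^4 + 5·6^3 + 5·6^2 + 5·6 + 5; at 7: 5·7^5 + 5·7^4 + 5·7^3 + 5·7^2 + 5·7 + 5 = 98040; next = 98039
base 7: 98039 = 5·7^5 + 5·7^4 + 5·7^3 + 5·7^2 + 5·7 + 4; at 8: 5·8^5 + 5·8^4 + 5·8^3 + 5·8^2 + 5·8 + 4 = 187244; next = 187243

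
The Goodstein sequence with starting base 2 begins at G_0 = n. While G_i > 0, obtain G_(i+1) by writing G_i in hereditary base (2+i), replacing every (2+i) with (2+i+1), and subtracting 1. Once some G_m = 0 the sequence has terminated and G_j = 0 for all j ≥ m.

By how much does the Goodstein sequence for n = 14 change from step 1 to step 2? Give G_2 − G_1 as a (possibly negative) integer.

step 0: 14 = 2^(2 + 1) + 2^2 + 2; sub 3 for 2: 3^(3 + 1) + 3^3 + 3; = 111; G_1 = 111−1 = 110
step 1: 110 = 3^(3 + 1) + 3^3 + 2; sub 4 for 3: 4^(4 + 1) + 4^4 + 2; = 1282; G_2 = 1282−1 = 1281

1171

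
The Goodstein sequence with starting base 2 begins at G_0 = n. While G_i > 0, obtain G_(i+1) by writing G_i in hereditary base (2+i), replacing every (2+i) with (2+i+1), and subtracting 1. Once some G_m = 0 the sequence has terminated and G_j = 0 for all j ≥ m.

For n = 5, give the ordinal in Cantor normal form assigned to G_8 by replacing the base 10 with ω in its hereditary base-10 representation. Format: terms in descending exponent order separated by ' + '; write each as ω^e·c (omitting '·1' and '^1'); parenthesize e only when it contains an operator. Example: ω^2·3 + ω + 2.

ω^3·3 + ω^2·3 + ω·2 + 5

step 0: 5 = 2^2 + 1; sub 3 for 2: 3^3 + 1; = 28; G_1 = 28−1 = 27
step 1: 27 = 3^3; sub 4 for 3: 4^4; = 256; G_2 = 256−1 = 255
step 2: 255 = 3·4^3 + 3·4^2 + 3·4 + 3; sub 5 for 4: 3·5^3 + 3·5^2 + 3·5 + 3; = 468; G_3 = 468−1 = 467
step 3: 467 = 3·5^3 + 3·5^2 + 3·5 + 2; sub 6 for 5: 3·6^3 + 3·6^2 + 3·6 + 2; = 776; G_4 = 776−1 = 775
step 4: 775 = 3·6^3 + 3·6^2 + 3·6 + 1; sub 7 for 6: 3·7^3 + 3·7^2 + 3·7 + 1; = 1198; G_5 = 1198−1 = 1197
step 5: 1197 = 3·7^3 + 3·7^2 + 3·7; sub 8 for 7: 3·8^3 + 3·8^2 + 3·8; = 1752; G_6 = 1752−1 = 1751
step 6: 1751 = 3·8^3 + 3·8^2 + 2·8 + 7; sub 9 for 8: 3·9^3 + 3·9^2 + 2·9 + 7; = 2455; G_7 = 2455−1 = 2454
step 7: 2454 = 3·9^3 + 3·9^2 + 2·9 + 6; sub 10 for 9: 3·10^3 + 3·10^2 + 2·10 + 6; = 3326; G_8 = 3326−1 = 3325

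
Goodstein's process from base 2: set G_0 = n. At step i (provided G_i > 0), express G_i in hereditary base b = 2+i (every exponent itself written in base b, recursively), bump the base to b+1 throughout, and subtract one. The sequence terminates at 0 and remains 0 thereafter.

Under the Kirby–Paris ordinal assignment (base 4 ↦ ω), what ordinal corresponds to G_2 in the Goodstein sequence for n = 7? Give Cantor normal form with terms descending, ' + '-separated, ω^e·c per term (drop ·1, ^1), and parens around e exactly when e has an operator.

i=0: 7 = 2^2 + 2 + 1 (b=2); 2→3: 3^3 + 3 + 1 = 31; 31−1 = 30
i=1: 30 = 3^3 + 3 (b=3); 3→4: 4^4 + 4 = 260; 260−1 = 259
i=2: 259 = 4^4 + 3 (b=4); 4→5: 5^5 + 3 = 3128; 3128−1 = 3127

ω^ω + 3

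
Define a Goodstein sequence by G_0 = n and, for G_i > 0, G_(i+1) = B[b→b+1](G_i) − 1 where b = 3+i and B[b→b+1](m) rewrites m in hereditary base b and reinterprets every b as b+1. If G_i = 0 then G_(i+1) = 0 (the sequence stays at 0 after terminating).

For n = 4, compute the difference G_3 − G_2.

-1

step 0: 4 = 3 + 1; sub 4 for 3: 4 + 1; = 5; G_1 = 5−1 = 4
step 1: 4 = 4; sub 5 for 4: 5; = 5; G_2 = 5−1 = 4
step 2: 4 = 4; sub 6 for 5: 4; = 4; G_3 = 4−1 = 3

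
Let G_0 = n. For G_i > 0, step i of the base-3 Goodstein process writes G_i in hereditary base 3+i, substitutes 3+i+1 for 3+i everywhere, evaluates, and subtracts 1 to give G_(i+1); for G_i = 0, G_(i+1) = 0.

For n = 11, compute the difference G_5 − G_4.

4

step 0: 11 = 3^2 + 2; sub 4 for 3: 4^2 + 2; = 18; G_1 = 18−1 = 17
step 1: 17 = 4^2 + 1; sub 5 for 4: 5^2 + 1; = 26; G_2 = 26−1 = 25
step 2: 25 = 5^2; sub 6 for 5: 6^2; = 36; G_3 = 36−1 = 35
step 3: 35 = 5·6 + 5; sub 7 for 6: 5·7 + 5; = 40; G_4 = 40−1 = 39
step 4: 39 = 5·7 + 4; sub 8 for 7: 5·8 + 4; = 44; G_5 = 44−1 = 43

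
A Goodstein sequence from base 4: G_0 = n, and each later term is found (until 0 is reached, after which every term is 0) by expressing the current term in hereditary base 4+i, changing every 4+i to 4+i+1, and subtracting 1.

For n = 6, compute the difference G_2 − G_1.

0

G_0=6  [base 4] 4 + 2  →[4↦5]→  5 + 2 = 7  −1 ⇒ G_1=6
G_1=6  [base 5] 5 + 1  →[5↦6]→  6 + 1 = 7  −1 ⇒ G_2=6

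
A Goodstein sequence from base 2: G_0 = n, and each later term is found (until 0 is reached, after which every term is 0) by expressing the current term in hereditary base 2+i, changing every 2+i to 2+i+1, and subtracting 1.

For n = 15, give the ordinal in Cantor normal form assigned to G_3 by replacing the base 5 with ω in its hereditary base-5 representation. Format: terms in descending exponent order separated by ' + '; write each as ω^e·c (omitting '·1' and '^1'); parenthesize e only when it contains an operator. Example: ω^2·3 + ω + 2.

ω^(ω + 1) + ω^ω + 2

step 0: 15 = 2^(2 + 1) + 2^2 + 2 + 1; sub 3 for 2: 3^(3 + 1) + 3^3 + 3 + 1; = 112; G_1 = 112−1 = 111
step 1: 111 = 3^(3 + 1) + 3^3 + 3; sub 4 for 3: 4^(4 + 1) + 4^4 + 4; = 1284; G_2 = 1284−1 = 1283
step 2: 1283 = 4^(4 + 1) + 4^4 + 3; sub 5 for 4: 5^(5 + 1) + 5^5 + 3; = 18753; G_3 = 18753−1 = 18752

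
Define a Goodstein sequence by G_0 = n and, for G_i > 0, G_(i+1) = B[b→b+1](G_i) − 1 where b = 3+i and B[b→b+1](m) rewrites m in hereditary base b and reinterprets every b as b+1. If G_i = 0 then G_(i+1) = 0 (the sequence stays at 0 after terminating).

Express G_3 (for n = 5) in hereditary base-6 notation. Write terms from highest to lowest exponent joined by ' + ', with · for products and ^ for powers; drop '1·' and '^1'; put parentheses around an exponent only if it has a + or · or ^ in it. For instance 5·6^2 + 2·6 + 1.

step 0: 5 = 3 + 2; sub 4 for 3: 4 + 2; = 6; G_1 = 6−1 = 5
step 1: 5 = 4 + 1; sub 5 for 4: 5 + 1; = 6; G_2 = 6−1 = 5
step 2: 5 = 5; sub 6 for 5: 6; = 6; G_3 = 6−1 = 5
step 3: 5 = 5; sub 7 for 6: 5; = 5; G_4 = 5−1 = 4

5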